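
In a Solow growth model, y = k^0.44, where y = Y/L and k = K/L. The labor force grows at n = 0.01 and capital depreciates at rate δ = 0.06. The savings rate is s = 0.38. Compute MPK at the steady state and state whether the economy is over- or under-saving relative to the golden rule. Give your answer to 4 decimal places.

under-saving; MPK ≈ 0.0811

n + δ = 0.01 + 0.06 = 0.07.
Steady-state k*: s·k^0.44 = 0.07·k gives k* = (0.38/0.07)^(1/0.56) ≈ 20.5087.
MPK = 0.44·20.5087^(-0.56) ≈ 0.0811.
MPK > n+δ = 0.07, so the economy is dynamically efficient (under-saving).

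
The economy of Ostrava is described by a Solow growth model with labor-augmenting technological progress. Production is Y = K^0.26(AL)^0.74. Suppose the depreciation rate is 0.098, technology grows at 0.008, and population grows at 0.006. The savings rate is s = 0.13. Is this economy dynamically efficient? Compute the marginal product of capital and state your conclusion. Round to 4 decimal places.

dynamically efficient; MPK ≈ 0.2240

Break-even investment rate: n + g + δ = 0.006 + 0.008 + 0.098 = 0.112.
Steady-state k*: s·k^0.26 = 0.112·k gives k* = (0.13/0.112)^(1/0.74) ≈ 1.2231.
MPK = 0.26·1.2231^(-0.74) ≈ 0.2240.
MPK > n+g+δ = 0.112, so the economy is dynamically efficient (under-saving).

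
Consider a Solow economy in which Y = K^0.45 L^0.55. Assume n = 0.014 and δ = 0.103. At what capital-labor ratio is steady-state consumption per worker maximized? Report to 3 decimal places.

Break-even investment rate: n + δ = 0.014 + 0.103 = 0.117.
Golden rule sets MPK = n+δ: 0.45·k^(0.45−1) = 0.117, so k_gold = (0.45/0.117)^(1/0.55) ≈ 11.5794.

k_gold ≈ 11.579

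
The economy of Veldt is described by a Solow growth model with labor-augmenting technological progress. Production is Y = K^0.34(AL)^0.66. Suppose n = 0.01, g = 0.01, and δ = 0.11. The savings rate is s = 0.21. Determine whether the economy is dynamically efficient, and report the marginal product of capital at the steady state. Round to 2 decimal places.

Break-even investment rate: n + g + δ = 0.01 + 0.01 + 0.11 = 0.13.
Steady-state k*: s·k^0.34 = 0.13·k gives k* = (0.21/0.13)^(1/0.66) ≈ 2.0681.
MPK = 0.34·2.0681^(-0.66) ≈ 0.2105.
MPK > n+g+δ = 0.13, so the economy is dynamically efficient (under-saving).

dynamically efficient; MPK ≈ 0.21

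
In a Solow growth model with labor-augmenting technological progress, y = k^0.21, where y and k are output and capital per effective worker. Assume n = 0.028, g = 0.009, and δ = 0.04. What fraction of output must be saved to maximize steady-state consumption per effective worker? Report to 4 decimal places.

s_gold = 0.2100

Capital per effective worker breaks even when investment replaces (n + g + δ)·k; here n + g + δ = 0.077.
At the golden rule MPK = n+g+δ, and in any Cobb-Douglas steady state s = (n+g+δ)·k/y = MPK·k/y = capital's share 0.21.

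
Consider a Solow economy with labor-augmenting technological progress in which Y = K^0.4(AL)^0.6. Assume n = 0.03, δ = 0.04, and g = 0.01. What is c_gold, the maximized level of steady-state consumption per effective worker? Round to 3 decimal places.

n + g + δ = 0.03 + 0.01 + 0.04 = 0.08.
Maximizing c = f(k) − (n+g+δ)·k gives f'(k) = n+g+δ, i.e. 0.4·k^(0.4−1) = 0.08, so k_gold = (0.4/0.08)^(1/0.6) ≈ 14.6201.
y_gold = 14.6201^0.4 ≈ 2.9240.
c_gold = y_gold − (n+g+δ)·k_gold = 2.9240 − 0.08·14.6201 ≈ 1.7544.

c_gold ≈ 1.754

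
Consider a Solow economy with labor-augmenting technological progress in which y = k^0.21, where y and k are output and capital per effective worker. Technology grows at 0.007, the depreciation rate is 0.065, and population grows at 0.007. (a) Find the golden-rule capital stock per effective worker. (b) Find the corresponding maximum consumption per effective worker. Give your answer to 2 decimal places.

(a) k_gold ≈ 3.45; (b) c_gold ≈ 1.02

The effective depreciation rate is n + g + δ = 0.007 + 0.007 + 0.065 = 0.079.
At the golden rule the marginal product of capital equals n+g+δ: 0.21·k^(0.21−1) = 0.079. Solving, k_gold = (0.21/0.079)^(1/0.79) ≈ 3.4471.
y_gold = 3.4471^0.21 ≈ 1.2968; c_gold = y_gold − 0.079·k_gold ≈ 1.0245.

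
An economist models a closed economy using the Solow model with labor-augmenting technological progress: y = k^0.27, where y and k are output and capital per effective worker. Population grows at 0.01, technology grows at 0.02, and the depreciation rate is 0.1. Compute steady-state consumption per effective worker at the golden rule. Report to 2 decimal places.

The effective depreciation rate is n + g + δ = 0.01 + 0.02 + 0.1 = 0.13.
Maximizing c = f(k) − (n+g+δ)·k gives f'(k) = n+g+δ, i.e. 0.27·k^(0.27−1) = 0.13, so k_gold = (0.27/0.13)^(1/0.73) ≈ 2.7216.
y_gold = 2.7216^0.27 ≈ 1.3104.
c_gold = y_gold − (n+g+δ)·k_gold = 1.3104 − 0.13·2.7216 ≈ 0.9566.

c_gold ≈ 0.96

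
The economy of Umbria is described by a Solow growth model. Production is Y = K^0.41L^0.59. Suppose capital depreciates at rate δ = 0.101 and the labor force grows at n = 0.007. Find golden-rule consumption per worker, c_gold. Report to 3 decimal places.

Capital per worker breaks even when investment replaces (n + δ)·k; here n + δ = 0.108.
Setting f'(k) = n+δ gives 0.41·k^(0.41−1) = 0.108, hence k_gold = (0.41/0.108)^(1/0.59) ≈ 9.5933.
y_gold = 9.5933^0.41 ≈ 2.5270.
c_gold = y_gold − (n+δ)·k_gold = 2.5270 − 0.108·9.5933 ≈ 1.4909.

c_gold ≈ 1.491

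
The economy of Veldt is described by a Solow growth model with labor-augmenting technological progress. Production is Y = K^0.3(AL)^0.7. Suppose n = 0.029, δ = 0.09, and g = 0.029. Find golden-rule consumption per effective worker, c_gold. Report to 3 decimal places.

c_gold ≈ 0.948

The effective depreciation rate is n + g + δ = 0.029 + 0.029 + 0.09 = 0.148.
Setting f'(k) = n+g+δ gives 0.3·k^(0.3−1) = 0.148, hence k_gold = (0.3/0.148)^(1/0.7) ≈ 2.7439.
y_gold = 2.7439^0.3 ≈ 1.3537.
c_gold = y_gold − (n+g+δ)·k_gold = 1.3537 − 0.148·2.7439 ≈ 0.9476.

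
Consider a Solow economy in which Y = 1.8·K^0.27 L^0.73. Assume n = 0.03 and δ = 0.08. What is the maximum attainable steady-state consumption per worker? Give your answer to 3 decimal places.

Capital per worker breaks even when investment replaces (n + δ)·k; here n + δ = 0.11.
At the golden rule the marginal product of capital equals n+δ: 0.27·1.8·k^(0.27−1) = 0.11. Solving, k_gold = (0.27·1.8/0.11)^(1/0.73) ≈ 7.6541.
y_gold = 1.8·7.6541^0.27 ≈ 3.1183.
c_gold = y_gold − (n+δ)·k_gold = 3.1183 − 0.11·7.6541 ≈ 2.2764.

c_gold ≈ 2.276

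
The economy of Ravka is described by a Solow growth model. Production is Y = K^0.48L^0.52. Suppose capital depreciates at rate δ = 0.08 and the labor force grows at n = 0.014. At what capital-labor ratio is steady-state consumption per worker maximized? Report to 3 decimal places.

k_gold ≈ 23.002

Capital per worker breaks even when investment replaces (n + δ)·k; here n + δ = 0.094.
Golden rule sets MPK = n+δ: 0.48·k^(0.48−1) = 0.094, so k_gold = (0.48/0.094)^(1/0.52) ≈ 23.0015.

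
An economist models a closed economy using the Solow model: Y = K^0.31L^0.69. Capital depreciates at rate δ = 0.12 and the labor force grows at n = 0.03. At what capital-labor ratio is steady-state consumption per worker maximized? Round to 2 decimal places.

k_gold ≈ 2.86

n + δ = 0.03 + 0.12 = 0.15.
Setting f'(k) = n+δ gives 0.31·k^(0.31−1) = 0.15, hence k_gold = (0.31/0.15)^(1/0.69) ≈ 2.8636.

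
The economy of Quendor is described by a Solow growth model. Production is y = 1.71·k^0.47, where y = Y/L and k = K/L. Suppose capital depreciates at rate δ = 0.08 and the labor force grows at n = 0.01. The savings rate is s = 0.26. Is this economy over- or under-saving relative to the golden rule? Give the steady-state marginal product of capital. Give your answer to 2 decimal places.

under-saving; MPK ≈ 0.16

n + δ = 0.01 + 0.08 = 0.09.
Steady-state k*: s·A·k^0.47 = 0.09·k gives k* = (0.26·1.71/0.09)^(1/0.53) ≈ 20.3666.
MPK = 0.47·1.71·20.3666^(-0.53) ≈ 0.1627.
MPK > n+δ = 0.09, so the economy is dynamically efficient (under-saving).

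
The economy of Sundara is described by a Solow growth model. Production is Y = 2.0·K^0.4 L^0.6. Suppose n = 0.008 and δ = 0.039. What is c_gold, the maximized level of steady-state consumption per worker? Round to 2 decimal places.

n + δ = 0.008 + 0.039 = 0.047.
At the golden rule the marginal product of capital equals n+δ: 0.4·2.0·k^(0.4−1) = 0.047. Solving, k_gold = (0.4·2.0/0.047)^(1/0.6) ≈ 112.6299.
y_gold = 2.0·112.6299^0.4 ≈ 13.2340.
c_gold = y_gold − (n+δ)·k_gold = 13.2340 − 0.047·112.6299 ≈ 7.9404.

c_gold ≈ 7.94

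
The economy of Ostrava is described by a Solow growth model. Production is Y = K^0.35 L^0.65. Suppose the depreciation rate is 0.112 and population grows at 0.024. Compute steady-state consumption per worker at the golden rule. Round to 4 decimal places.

c_gold ≈ 1.0814

Capital per worker breaks even when investment replaces (n + δ)·k; here n + δ = 0.136.
Maximizing c = f(k) − (n+δ)·k gives f'(k) = n+δ, i.e. 0.35·k^(0.35−1) = 0.136, so k_gold = (0.35/0.136)^(1/0.65) ≈ 4.2814.
y_gold = 4.2814^0.35 ≈ 1.6636.
c_gold = y_gold − (n+δ)·k_gold = 1.6636 − 0.136·4.2814 ≈ 1.0814.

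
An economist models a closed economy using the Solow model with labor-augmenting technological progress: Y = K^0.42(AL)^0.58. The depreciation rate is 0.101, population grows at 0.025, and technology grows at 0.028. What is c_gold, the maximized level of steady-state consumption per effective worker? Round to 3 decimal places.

c_gold ≈ 1.199

n + g + δ = 0.025 + 0.028 + 0.101 = 0.154.
Maximizing c = f(k) − (n+g+δ)·k gives f'(k) = n+g+δ, i.e. 0.42·k^(0.42−1) = 0.154, so k_gold = (0.42/0.154)^(1/0.58) ≈ 5.6397.
y_gold = 5.6397^0.42 ≈ 2.0679.
c_gold = y_gold − (n+g+δ)·k_gold = 2.0679 − 0.154·5.6397 ≈ 1.1994.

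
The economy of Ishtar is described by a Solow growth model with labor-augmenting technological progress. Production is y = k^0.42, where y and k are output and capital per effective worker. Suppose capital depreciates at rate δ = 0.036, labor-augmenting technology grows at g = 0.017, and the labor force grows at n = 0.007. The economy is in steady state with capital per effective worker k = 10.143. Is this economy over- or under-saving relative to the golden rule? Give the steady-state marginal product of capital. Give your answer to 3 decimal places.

Break-even investment rate: n + g + δ = 0.007 + 0.017 + 0.036 = 0.06.
MPK = 0.42·k^(0.42−1) = 0.42·10.143^(-0.58) ≈ 0.1096.
MPK > 0.06, so the economy is dynamically efficient (under-saving).

under-saving; MPK ≈ 0.110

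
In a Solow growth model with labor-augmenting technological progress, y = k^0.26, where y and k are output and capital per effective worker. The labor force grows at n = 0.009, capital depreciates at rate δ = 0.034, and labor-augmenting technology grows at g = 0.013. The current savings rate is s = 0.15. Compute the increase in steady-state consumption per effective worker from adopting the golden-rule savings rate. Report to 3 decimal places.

Capital per effective worker breaks even when investment replaces (n + g + δ)·k; here n + g + δ = 0.056.
Current steady state (s = 0.15): k* = (0.15/0.056)^(1/0.74) ≈ 3.7866, y* = 3.7866^0.26 ≈ 1.4137, c* = (1−0.15)·1.4137 ≈ 1.2016.
Setting f'(k) = n+g+δ gives 0.26·k^(0.26−1) = 0.056, hence k_gold = (0.26/0.056)^(1/0.74) ≈ 7.9627.
y_gold = 7.9627^0.26 ≈ 1.7150, c_gold = y_gold − 0.056·k_gold ≈ 1.2691.
Gain: Δc = 1.2691 − 1.2016 ≈ 0.0675.

Δc ≈ 0.068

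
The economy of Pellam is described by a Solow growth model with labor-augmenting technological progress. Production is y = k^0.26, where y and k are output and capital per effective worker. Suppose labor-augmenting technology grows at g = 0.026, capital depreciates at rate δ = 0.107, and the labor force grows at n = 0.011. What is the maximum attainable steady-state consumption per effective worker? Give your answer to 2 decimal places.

c_gold ≈ 0.91

Break-even investment rate: n + g + δ = 0.011 + 0.026 + 0.107 = 0.144.
Golden rule sets MPK = n+g+δ: 0.26·k^(0.26−1) = 0.144, so k_gold = (0.26/0.144)^(1/0.74) ≈ 2.2221.
y_gold = 2.2221^0.26 ≈ 1.2307.
c_gold = y_gold − (n+g+δ)·k_gold = 1.2307 − 0.144·2.2221 ≈ 0.9107.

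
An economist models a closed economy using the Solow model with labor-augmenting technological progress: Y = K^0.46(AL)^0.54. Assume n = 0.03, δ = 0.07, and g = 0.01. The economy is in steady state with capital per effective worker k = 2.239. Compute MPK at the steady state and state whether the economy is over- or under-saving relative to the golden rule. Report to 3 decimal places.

under-saving; MPK ≈ 0.298

Capital per effective worker breaks even when investment replaces (n + g + δ)·k; here n + g + δ = 0.11.
MPK = 0.46·k^(0.46−1) = 0.46·2.239^(-0.54) ≈ 0.2977.
MPK > 0.11, so the economy is dynamically efficient (under-saving).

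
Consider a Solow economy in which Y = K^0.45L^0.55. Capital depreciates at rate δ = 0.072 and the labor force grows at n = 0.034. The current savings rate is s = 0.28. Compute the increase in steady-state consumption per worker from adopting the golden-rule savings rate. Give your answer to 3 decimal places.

Δc ≈ 0.201

n + δ = 0.034 + 0.072 = 0.106.
Current steady state (s = 0.28): k* = (0.28/0.106)^(1/0.55) ≈ 5.8480, y* = 5.8480^0.45 ≈ 2.2139, c* = (1−0.28)·2.2139 ≈ 1.5940.
At the golden rule the marginal product of capital equals n+δ: 0.45·k^(0.45−1) = 0.106. Solving, k_gold = (0.45/0.106)^(1/0.55) ≈ 13.8563.
y_gold = 13.8563^0.45 ≈ 3.2639, c_gold = y_gold − 0.106·k_gold ≈ 1.7952.
Gain: Δc = 1.7952 − 1.5940 ≈ 0.2012.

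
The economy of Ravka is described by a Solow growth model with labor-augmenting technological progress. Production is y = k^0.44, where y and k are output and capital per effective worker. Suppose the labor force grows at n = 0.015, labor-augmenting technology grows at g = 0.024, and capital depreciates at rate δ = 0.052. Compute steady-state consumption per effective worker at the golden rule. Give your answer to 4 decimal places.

c_gold ≈ 1.9317

Capital per effective worker breaks even when investment replaces (n + g + δ)·k; here n + g + δ = 0.091.
Maximizing c = f(k) − (n+g+δ)·k gives f'(k) = n+g+δ, i.e. 0.44·k^(0.44−1) = 0.091, so k_gold = (0.44/0.091)^(1/0.56) ≈ 16.6787.
y_gold = 16.6787^0.44 ≈ 3.4495.
c_gold = y_gold − (n+g+δ)·k_gold = 3.4495 − 0.091·16.6787 ≈ 1.9317.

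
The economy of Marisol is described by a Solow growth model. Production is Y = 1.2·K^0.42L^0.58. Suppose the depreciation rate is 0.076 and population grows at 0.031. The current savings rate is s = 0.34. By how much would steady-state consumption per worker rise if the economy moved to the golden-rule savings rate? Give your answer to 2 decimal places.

Δc ≈ 0.05

The effective depreciation rate is n + δ = 0.031 + 0.076 = 0.107.
Current steady state (s = 0.34): k* = (0.34·1.2/0.107)^(1/0.58) ≈ 10.0508, y* = 1.2·10.0508^0.42 ≈ 3.1630, c* = (1−0.34)·3.1630 ≈ 2.0876.
Golden rule sets MPK = n+δ: 0.42·1.2·k^(0.42−1) = 0.107, so k_gold = (0.42·1.2/0.107)^(1/0.58) ≈ 14.4686.
y_gold = 1.2·14.4686^0.42 ≈ 3.6860, c_gold = y_gold − 0.107·k_gold ≈ 2.1379.
Gain: Δc = 2.1379 − 2.0876 ≈ 0.0503.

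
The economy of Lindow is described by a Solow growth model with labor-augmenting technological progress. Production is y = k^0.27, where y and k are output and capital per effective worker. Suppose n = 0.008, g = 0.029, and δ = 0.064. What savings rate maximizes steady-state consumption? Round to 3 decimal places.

s_gold = 0.270

Break-even investment rate: n + g + δ = 0.008 + 0.029 + 0.064 = 0.101.
At the golden rule MPK = n+g+δ, and in any Cobb-Douglas steady state s = (n+g+δ)·k/y = MPK·k/y = capital's share 0.27.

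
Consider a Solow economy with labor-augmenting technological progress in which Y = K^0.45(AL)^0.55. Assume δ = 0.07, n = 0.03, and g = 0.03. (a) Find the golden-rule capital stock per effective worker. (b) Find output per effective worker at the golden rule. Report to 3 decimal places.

Capital per effective worker breaks even when investment replaces (n + g + δ)·k; here n + g + δ = 0.13.
Setting f'(k) = n+g+δ gives 0.45·k^(0.45−1) = 0.13, hence k_gold = (0.45/0.13)^(1/0.55) ≈ 9.5607.
y_gold = 9.5607^0.45 ≈ 2.7620.

(a) k_gold ≈ 9.561; (b) y_gold ≈ 2.762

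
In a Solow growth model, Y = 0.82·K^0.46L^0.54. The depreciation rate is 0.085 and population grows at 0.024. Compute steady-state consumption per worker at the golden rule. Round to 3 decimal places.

Break-even investment rate: n + δ = 0.024 + 0.085 = 0.109.
Setting f'(k) = n+δ gives 0.46·0.82·k^(0.46−1) = 0.109, hence k_gold = (0.46·0.82/0.109)^(1/0.54) ≈ 9.9636.
y_gold = 0.82·9.9636^0.46 ≈ 2.3609.
c_gold = y_gold − (n+δ)·k_gold = 2.3609 − 0.109·9.9636 ≈ 1.2749.

c_gold ≈ 1.275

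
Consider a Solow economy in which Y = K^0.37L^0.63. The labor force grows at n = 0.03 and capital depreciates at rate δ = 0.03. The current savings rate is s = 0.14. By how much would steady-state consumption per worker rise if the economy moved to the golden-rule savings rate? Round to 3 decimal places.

n + δ = 0.03 + 0.03 = 0.06.
Current steady state (s = 0.14): k* = (0.14/0.06)^(1/0.63) ≈ 3.8379, y* = 3.8379^0.37 ≈ 1.6448, c* = (1−0.14)·1.6448 ≈ 1.4145.
Golden rule sets MPK = n+δ: 0.37·k^(0.37−1) = 0.06, so k_gold = (0.37/0.06)^(1/0.63) ≈ 17.9493.
y_gold = 17.9493^0.37 ≈ 2.9107, c_gold = y_gold − 0.06·k_gold ≈ 1.8337.
Gain: Δc = 1.8337 − 1.4145 ≈ 0.4192.

Δc ≈ 0.419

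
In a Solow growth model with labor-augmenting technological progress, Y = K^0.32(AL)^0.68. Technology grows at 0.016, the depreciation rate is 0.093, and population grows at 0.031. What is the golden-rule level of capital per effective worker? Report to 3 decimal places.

k_gold ≈ 3.373

The effective depreciation rate is n + g + δ = 0.031 + 0.016 + 0.093 = 0.14.
Setting f'(k) = n+g+δ gives 0.32·k^(0.32−1) = 0.14, hence k_gold = (0.32/0.14)^(1/0.68) ≈ 3.3727.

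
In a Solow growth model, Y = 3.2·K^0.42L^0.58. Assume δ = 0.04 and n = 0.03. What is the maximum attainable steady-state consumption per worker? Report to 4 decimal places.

The effective depreciation rate is n + δ = 0.03 + 0.04 = 0.07.
At the golden rule the marginal product of capital equals n+δ: 0.42·3.2·k^(0.42−1) = 0.07. Solving, k_gold = (0.42·3.2/0.07)^(1/0.58) ≈ 163.1505.
y_gold = 3.2·163.1505^0.42 ≈ 27.1917.
c_gold = y_gold − (n+δ)·k_gold = 27.1917 − 0.07·163.1505 ≈ 15.7712.

c_gold ≈ 15.7712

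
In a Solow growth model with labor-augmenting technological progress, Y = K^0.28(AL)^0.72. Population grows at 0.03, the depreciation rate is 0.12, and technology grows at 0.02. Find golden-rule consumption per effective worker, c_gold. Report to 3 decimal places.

c_gold ≈ 0.874

Break-even investment rate: n + g + δ = 0.03 + 0.02 + 0.12 = 0.17.
Golden rule sets MPK = n+g+δ: 0.28·k^(0.28−1) = 0.17, so k_gold = (0.28/0.17)^(1/0.72) ≈ 1.9998.
y_gold = 1.9998^0.28 ≈ 1.2142.
c_gold = y_gold − (n+g+δ)·k_gold = 1.2142 − 0.17·1.9998 ≈ 0.8742.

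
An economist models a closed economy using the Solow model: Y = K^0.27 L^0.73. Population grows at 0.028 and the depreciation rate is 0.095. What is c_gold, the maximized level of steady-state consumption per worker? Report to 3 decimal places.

n + δ = 0.028 + 0.095 = 0.123.
Golden rule sets MPK = n+δ: 0.27·k^(0.27−1) = 0.123, so k_gold = (0.27/0.123)^(1/0.73) ≈ 2.9360.
y_gold = 2.9360^0.27 ≈ 1.3375.
c_gold = y_gold − (n+δ)·k_gold = 1.3375 − 0.123·2.9360 ≈ 0.9764.

c_gold ≈ 0.976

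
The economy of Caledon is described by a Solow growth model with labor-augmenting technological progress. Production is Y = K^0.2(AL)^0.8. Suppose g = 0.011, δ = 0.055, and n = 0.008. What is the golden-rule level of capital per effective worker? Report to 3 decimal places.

Capital per effective worker breaks even when investment replaces (n + g + δ)·k; here n + g + δ = 0.074.
Golden rule sets MPK = n+g+δ: 0.2·k^(0.2−1) = 0.074, so k_gold = (0.2/0.074)^(1/0.8) ≈ 3.4654.

k_gold ≈ 3.465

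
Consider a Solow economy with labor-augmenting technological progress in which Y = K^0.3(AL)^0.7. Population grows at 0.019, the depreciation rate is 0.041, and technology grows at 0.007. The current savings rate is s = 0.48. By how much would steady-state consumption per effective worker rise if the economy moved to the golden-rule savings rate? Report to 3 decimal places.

The effective depreciation rate is n + g + δ = 0.019 + 0.007 + 0.041 = 0.067.
Current steady state (s = 0.48): k* = (0.48/0.067)^(1/0.7) ≈ 16.6597, y* = 16.6597^0.3 ≈ 2.3254, c* = (1−0.48)·2.3254 ≈ 1.2092.
Maximizing c = f(k) − (n+g+δ)·k gives f'(k) = n+g+δ, i.e. 0.3·k^(0.3−1) = 0.067, so k_gold = (0.3/0.067)^(1/0.7) ≈ 8.5127.
y_gold = 8.5127^0.3 ≈ 1.9012, c_gold = y_gold − 0.067·k_gold ≈ 1.3308.
Gain: Δc = 1.3308 − 1.2092 ≈ 0.1216.

Δc ≈ 0.122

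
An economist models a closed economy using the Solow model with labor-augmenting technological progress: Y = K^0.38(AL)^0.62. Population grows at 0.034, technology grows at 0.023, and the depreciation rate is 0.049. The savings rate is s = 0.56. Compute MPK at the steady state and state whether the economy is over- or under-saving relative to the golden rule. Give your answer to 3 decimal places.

over-saving; MPK ≈ 0.072

Break-even investment rate: n + g + δ = 0.034 + 0.023 + 0.049 = 0.106.
Steady-state k*: s·k^0.38 = 0.106·k gives k* = (0.56/0.106)^(1/0.62) ≈ 14.6534.
MPK = 0.38·14.6534^(-0.62) ≈ 0.0719.
MPK < n+g+δ = 0.106, so the economy is dynamically inefficient (over-saving).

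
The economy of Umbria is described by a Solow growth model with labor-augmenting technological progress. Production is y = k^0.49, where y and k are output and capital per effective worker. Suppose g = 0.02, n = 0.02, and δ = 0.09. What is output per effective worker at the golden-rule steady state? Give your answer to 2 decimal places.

Capital per effective worker breaks even when investment replaces (n + g + δ)·k; here n + g + δ = 0.13.
Maximizing c = f(k) − (n+g+δ)·k gives f'(k) = n+g+δ, i.e. 0.49·k^(0.49−1) = 0.13, so k_gold = (0.49/0.13)^(1/0.51) ≈ 13.4868.
Output: y_gold = k_gold^0.49 = 13.4868^0.49 ≈ 3.5781.

y_gold ≈ 3.58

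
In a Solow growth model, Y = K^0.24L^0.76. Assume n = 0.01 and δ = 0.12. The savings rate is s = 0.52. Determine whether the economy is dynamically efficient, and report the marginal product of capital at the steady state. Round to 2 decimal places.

Break-even investment rate: n + δ = 0.01 + 0.12 = 0.13.
Steady-state k*: s·k^0.24 = 0.13·k gives k* = (0.52/0.13)^(1/0.76) ≈ 6.1970.
MPK = 0.24·6.1970^(-0.76) ≈ 0.0600.
MPK < n+δ = 0.13, so the economy is dynamically inefficient (over-saving).

dynamically inefficient; MPK ≈ 0.06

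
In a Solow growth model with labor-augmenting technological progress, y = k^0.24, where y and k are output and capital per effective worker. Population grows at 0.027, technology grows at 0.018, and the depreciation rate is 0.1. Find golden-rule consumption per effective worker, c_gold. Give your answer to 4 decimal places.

Capital per effective worker breaks even when investment replaces (n + g + δ)·k; here n + g + δ = 0.145.
Setting f'(k) = n+g+δ gives 0.24·k^(0.24−1) = 0.145, hence k_gold = (0.24/0.145)^(1/0.76) ≈ 1.9407.
y_gold = 1.9407^0.24 ≈ 1.1725.
c_gold = y_gold − (n+g+δ)·k_gold = 1.1725 − 0.145·1.9407 ≈ 0.8911.

c_gold ≈ 0.8911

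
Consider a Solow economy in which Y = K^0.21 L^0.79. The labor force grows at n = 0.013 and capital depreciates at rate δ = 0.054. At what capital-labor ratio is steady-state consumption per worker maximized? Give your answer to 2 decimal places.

Capital per worker breaks even when investment replaces (n + δ)·k; here n + δ = 0.067.
At the golden rule the marginal product of capital equals n+δ: 0.21·k^(0.21−1) = 0.067. Solving, k_gold = (0.21/0.067)^(1/0.79) ≈ 4.2465.

k_gold ≈ 4.25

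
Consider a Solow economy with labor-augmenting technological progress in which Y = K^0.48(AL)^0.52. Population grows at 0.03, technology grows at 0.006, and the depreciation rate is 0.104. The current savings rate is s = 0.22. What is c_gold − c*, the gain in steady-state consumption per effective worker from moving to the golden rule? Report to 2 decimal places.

Δc ≈ 0.44

Break-even investment rate: n + g + δ = 0.03 + 0.006 + 0.104 = 0.14.
Current steady state (s = 0.22): k* = (0.22/0.14)^(1/0.52) ≈ 2.3850, y* = 2.3850^0.48 ≈ 1.5177, c* = (1−0.22)·1.5177 ≈ 1.1838.
Maximizing c = f(k) − (n+g+δ)·k gives f'(k) = n+g+δ, i.e. 0.48·k^(0.48−1) = 0.14, so k_gold = (0.48/0.14)^(1/0.52) ≈ 10.6921.
y_gold = 10.6921^0.48 ≈ 3.1185, c_gold = y_gold − 0.14·k_gold ≈ 1.6216.
Gain: Δc = 1.6216 − 1.1838 ≈ 0.4378.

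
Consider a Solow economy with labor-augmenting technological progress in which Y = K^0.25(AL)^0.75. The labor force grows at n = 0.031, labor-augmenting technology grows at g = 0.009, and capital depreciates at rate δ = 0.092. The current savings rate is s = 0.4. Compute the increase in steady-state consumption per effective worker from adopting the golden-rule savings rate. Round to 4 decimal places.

Δc ≈ 0.0597

n + g + δ = 0.031 + 0.009 + 0.092 = 0.132.
Current steady state (s = 0.4): k* = (0.4/0.132)^(1/0.75) ≈ 4.3851, y* = 4.3851^0.25 ≈ 1.4471, c* = (1−0.4)·1.4471 ≈ 0.8683.
Maximizing c = f(k) − (n+g+δ)·k gives f'(k) = n+g+δ, i.e. 0.25·k^(0.25−1) = 0.132, so k_gold = (0.25/0.132)^(1/0.75) ≈ 2.3433.
y_gold = 2.3433^0.25 ≈ 1.2372, c_gold = y_gold − 0.132·k_gold ≈ 0.9279.
Gain: Δc = 0.9279 − 0.8683 ≈ 0.0597.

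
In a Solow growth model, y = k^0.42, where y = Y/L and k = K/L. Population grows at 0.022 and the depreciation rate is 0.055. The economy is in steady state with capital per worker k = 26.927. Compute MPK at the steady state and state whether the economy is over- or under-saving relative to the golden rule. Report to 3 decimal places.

Break-even investment rate: n + δ = 0.022 + 0.055 = 0.077.
MPK = 0.42·k^(0.42−1) = 0.42·26.927^(-0.58) ≈ 0.0622.
MPK < 0.077, so the economy is dynamically inefficient (over-saving).

over-saving; MPK ≈ 0.062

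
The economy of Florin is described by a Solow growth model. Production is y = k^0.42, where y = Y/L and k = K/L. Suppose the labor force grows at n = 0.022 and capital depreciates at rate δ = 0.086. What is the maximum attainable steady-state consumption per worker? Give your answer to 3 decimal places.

n + δ = 0.022 + 0.086 = 0.108.
At the golden rule the marginal product of capital equals n+δ: 0.42·k^(0.42−1) = 0.108. Solving, k_gold = (0.42/0.108)^(1/0.58) ≈ 10.3978.
y_gold = 10.3978^0.42 ≈ 2.6737.
c_gold = y_gold − (n+δ)·k_gold = 2.6737 − 0.108·10.3978 ≈ 1.5508.

c_gold ≈ 1.551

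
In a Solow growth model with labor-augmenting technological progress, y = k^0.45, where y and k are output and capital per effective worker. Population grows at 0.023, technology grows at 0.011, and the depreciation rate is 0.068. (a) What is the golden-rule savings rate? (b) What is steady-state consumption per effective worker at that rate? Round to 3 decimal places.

(a) s_gold = 0.450; (b) c_gold ≈ 1.853

The effective depreciation rate is n + g + δ = 0.023 + 0.011 + 0.068 = 0.102.
For Cobb-Douglas, s_gold equals capital's share: s_gold = 0.45.
At the golden rule the marginal product of capital equals n+g+δ: 0.45·k^(0.45−1) = 0.102. Solving, k_gold = (0.45/0.102)^(1/0.55) ≈ 14.8601.
y_gold = 14.8601^0.45 ≈ 3.3683; c_gold = (1−0.45)·y_gold ≈ 1.8526.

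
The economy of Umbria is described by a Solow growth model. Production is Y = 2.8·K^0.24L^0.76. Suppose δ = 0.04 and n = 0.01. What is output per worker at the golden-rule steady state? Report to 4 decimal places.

y_gold ≈ 6.3605

Break-even investment rate: n + δ = 0.01 + 0.04 = 0.05.
Golden rule sets MPK = n+δ: 0.24·2.8·k^(0.24−1) = 0.05, so k_gold = (0.24·2.8/0.05)^(1/0.76) ≈ 30.5306.
Output: y_gold = 2.8·k_gold^0.24 = 2.8·30.5306^0.24 ≈ 6.3605.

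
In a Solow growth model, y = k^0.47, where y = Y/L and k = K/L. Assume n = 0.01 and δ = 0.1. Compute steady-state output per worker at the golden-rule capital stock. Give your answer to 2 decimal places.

y_gold ≈ 3.62

Capital per worker breaks even when investment replaces (n + δ)·k; here n + δ = 0.11.
Golden rule sets MPK = n+δ: 0.47·k^(0.47−1) = 0.11, so k_gold = (0.47/0.11)^(1/0.53) ≈ 15.4885.
Output: y_gold = k_gold^0.47 = 15.4885^0.47 ≈ 3.6250.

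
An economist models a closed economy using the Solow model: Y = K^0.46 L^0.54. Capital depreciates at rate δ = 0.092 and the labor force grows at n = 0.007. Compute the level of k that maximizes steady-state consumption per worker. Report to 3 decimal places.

k_gold ≈ 17.195

The effective depreciation rate is n + δ = 0.007 + 0.092 = 0.099.
Maximizing c = f(k) − (n+δ)·k gives f'(k) = n+δ, i.e. 0.46·k^(0.46−1) = 0.099, so k_gold = (0.46/0.099)^(1/0.54) ≈ 17.1954.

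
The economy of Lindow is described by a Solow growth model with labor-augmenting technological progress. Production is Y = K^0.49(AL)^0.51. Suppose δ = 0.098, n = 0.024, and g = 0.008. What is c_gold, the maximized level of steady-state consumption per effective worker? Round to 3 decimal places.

Capital per effective worker breaks even when investment replaces (n + g + δ)·k; here n + g + δ = 0.13.
Golden rule sets MPK = n+g+δ: 0.49·k^(0.49−1) = 0.13, so k_gold = (0.49/0.13)^(1/0.51) ≈ 13.4868.
y_gold = 13.4868^0.49 ≈ 3.5781.
c_gold = y_gold − (n+g+δ)·k_gold = 3.5781 − 0.13·13.4868 ≈ 1.8248.

c_gold ≈ 1.825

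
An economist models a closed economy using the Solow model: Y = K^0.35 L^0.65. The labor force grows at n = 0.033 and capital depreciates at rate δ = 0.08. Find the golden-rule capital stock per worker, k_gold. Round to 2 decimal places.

k_gold ≈ 5.69

Break-even investment rate: n + δ = 0.033 + 0.08 = 0.113.
Maximizing c = f(k) − (n+δ)·k gives f'(k) = n+δ, i.e. 0.35·k^(0.35−1) = 0.113, so k_gold = (0.35/0.113)^(1/0.65) ≈ 5.6934.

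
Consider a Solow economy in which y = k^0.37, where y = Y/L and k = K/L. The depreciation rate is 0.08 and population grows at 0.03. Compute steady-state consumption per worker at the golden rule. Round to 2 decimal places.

Capital per worker breaks even when investment replaces (n + δ)·k; here n + δ = 0.11.
Maximizing c = f(k) − (n+δ)·k gives f'(k) = n+δ, i.e. 0.37·k^(0.37−1) = 0.11, so k_gold = (0.37/0.11)^(1/0.63) ≈ 6.8581.
y_gold = 6.8581^0.37 ≈ 2.0389.
c_gold = y_gold − (n+δ)·k_gold = 2.0389 − 0.11·6.8581 ≈ 1.2845.

c_gold ≈ 1.28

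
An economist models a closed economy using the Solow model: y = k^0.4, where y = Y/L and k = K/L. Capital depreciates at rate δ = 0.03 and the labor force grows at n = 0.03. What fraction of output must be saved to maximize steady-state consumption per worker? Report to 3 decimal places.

s_gold = 0.400

The effective depreciation rate is n + δ = 0.03 + 0.03 = 0.06.
At the golden rule MPK = n+δ, and in any Cobb-Douglas steady state s = (n+δ)·k/y = MPK·k/y = capital's share 0.4.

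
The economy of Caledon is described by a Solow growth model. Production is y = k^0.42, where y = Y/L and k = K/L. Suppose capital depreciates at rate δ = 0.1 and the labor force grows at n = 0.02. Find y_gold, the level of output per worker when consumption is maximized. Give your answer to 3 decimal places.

Break-even investment rate: n + δ = 0.02 + 0.1 = 0.12.
Golden rule sets MPK = n+δ: 0.42·k^(0.42−1) = 0.12, so k_gold = (0.42/0.12)^(1/0.58) ≈ 8.6706.
Output: y_gold = k_gold^0.42 = 8.6706^0.42 ≈ 2.4773.

y_gold ≈ 2.477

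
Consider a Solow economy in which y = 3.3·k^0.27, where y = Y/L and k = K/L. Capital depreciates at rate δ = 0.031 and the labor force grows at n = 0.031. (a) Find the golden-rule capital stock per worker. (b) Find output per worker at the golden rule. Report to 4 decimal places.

(a) k_gold ≈ 38.5121; (b) y_gold ≈ 8.8435

Capital per worker breaks even when investment replaces (n + δ)·k; here n + δ = 0.062.
Setting f'(k) = n+δ gives 0.27·3.3·k^(0.27−1) = 0.062, hence k_gold = (0.27·3.3/0.062)^(1/0.73) ≈ 38.5121.
y_gold = 3.3·38.5121^0.27 ≈ 8.8435.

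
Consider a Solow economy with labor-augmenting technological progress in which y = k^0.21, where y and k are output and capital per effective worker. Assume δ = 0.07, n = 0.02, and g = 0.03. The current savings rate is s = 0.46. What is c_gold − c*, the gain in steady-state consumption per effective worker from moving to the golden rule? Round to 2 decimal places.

Break-even investment rate: n + g + δ = 0.02 + 0.03 + 0.07 = 0.12.
Current steady state (s = 0.46): k* = (0.46/0.12)^(1/0.79) ≈ 5.4790, y* = 5.4790^0.21 ≈ 1.4293, c* = (1−0.46)·1.4293 ≈ 0.7718.
Maximizing c = f(k) − (n+g+δ)·k gives f'(k) = n+g+δ, i.e. 0.21·k^(0.21−1) = 0.12, so k_gold = (0.21/0.12)^(1/0.79) ≈ 2.0307.
y_gold = 2.0307^0.21 ≈ 1.1604, c_gold = y_gold − 0.12·k_gold ≈ 0.9167.
Gain: Δc = 0.9167 − 0.7718 ≈ 0.1449.

Δc ≈ 0.14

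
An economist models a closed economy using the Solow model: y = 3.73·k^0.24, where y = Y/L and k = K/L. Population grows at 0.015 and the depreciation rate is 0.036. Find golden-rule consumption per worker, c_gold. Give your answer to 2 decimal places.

c_gold ≈ 7.01

Break-even investment rate: n + δ = 0.015 + 0.036 = 0.051.
Setting f'(k) = n+δ gives 0.24·3.73·k^(0.24−1) = 0.051, hence k_gold = (0.24·3.73/0.051)^(1/0.76) ≈ 43.3813.
y_gold = 3.73·43.3813^0.24 ≈ 9.2185.
c_gold = y_gold − (n+δ)·k_gold = 9.2185 − 0.051·43.3813 ≈ 7.0061.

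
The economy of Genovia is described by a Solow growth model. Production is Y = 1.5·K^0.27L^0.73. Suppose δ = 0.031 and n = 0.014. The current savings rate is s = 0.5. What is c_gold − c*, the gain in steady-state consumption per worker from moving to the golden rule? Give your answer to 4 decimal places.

Break-even investment rate: n + δ = 0.014 + 0.031 = 0.045.
Current steady state (s = 0.5): k* = (0.5·1.5/0.045)^(1/0.73) ≈ 47.1808, y* = 1.5·47.1808^0.27 ≈ 4.2463, c* = (1−0.5)·4.2463 ≈ 2.1231.
Maximizing c = f(k) − (n+δ)·k gives f'(k) = n+δ, i.e. 0.27·1.5·k^(0.27−1) = 0.045, so k_gold = (0.27·1.5/0.045)^(1/0.73) ≈ 20.2853.
y_gold = 1.5·20.2853^0.27 ≈ 3.3809, c_gold = y_gold − 0.045·k_gold ≈ 2.4680.
Gain: Δc = 2.4680 − 2.1231 ≈ 0.3449.

Δc ≈ 0.3449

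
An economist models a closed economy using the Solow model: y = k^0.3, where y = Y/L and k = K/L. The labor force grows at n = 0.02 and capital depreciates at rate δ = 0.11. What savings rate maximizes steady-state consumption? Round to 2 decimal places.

s_gold = 0.30

n + δ = 0.02 + 0.11 = 0.13.
At the golden rule MPK = n+δ, and in any Cobb-Douglas steady state s = (n+δ)·k/y = MPK·k/y = capital's share 0.3.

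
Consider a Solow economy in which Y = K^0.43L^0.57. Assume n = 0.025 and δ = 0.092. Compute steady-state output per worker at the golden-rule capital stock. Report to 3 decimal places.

y_gold ≈ 2.670

Capital per worker breaks even when investment replaces (n + δ)·k; here n + δ = 0.117.
Maximizing c = f(k) − (n+δ)·k gives f'(k) = n+δ, i.e. 0.43·k^(0.43−1) = 0.117, so k_gold = (0.43/0.117)^(1/0.57) ≈ 9.8112.
Output: y_gold = k_gold^0.43 = 9.8112^0.43 ≈ 2.6696.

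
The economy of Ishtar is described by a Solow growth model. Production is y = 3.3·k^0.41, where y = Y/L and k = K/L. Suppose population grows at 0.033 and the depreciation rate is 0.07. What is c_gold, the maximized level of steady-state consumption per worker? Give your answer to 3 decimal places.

Break-even investment rate: n + δ = 0.033 + 0.07 = 0.103.
Maximizing c = f(k) − (n+δ)·k gives f'(k) = n+δ, i.e. 0.41·3.3·k^(0.41−1) = 0.103, so k_gold = (0.41·3.3/0.103)^(1/0.59) ≈ 78.6495.
y_gold = 3.3·78.6495^0.41 ≈ 19.7583.
c_gold = y_gold − (n+δ)·k_gold = 19.7583 − 0.103·78.6495 ≈ 11.6574.

c_gold ≈ 11.657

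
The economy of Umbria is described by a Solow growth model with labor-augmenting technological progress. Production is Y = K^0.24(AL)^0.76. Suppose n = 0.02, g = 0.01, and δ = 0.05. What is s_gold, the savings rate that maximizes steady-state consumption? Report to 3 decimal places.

n + g + δ = 0.02 + 0.01 + 0.05 = 0.08.
At the golden rule MPK = n+g+δ, and in any Cobb-Douglas steady state s = (n+g+δ)·k/y = MPK·k/y = capital's share 0.24.

s_gold = 0.240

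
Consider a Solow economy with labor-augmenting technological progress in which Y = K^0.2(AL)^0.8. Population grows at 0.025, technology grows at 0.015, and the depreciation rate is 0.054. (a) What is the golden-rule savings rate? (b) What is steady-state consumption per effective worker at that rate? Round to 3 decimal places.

Break-even investment rate: n + g + δ = 0.025 + 0.015 + 0.054 = 0.094.
For Cobb-Douglas, s_gold equals capital's share: s_gold = 0.2.
Setting f'(k) = n+g+δ gives 0.2·k^(0.2−1) = 0.094, hence k_gold = (0.2/0.094)^(1/0.8) ≈ 2.5697.
y_gold = 2.5697^0.2 ≈ 1.2077; c_gold = (1−0.2)·y_gold ≈ 0.9662.

(a) s_gold = 0.200; (b) c_gold ≈ 0.966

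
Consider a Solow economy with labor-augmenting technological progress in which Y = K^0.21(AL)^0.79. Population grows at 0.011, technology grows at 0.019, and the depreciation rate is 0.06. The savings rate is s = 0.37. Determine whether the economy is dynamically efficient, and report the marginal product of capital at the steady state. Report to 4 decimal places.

dynamically inefficient; MPK ≈ 0.0511

The effective depreciation rate is n + g + δ = 0.011 + 0.019 + 0.06 = 0.09.
Steady-state k*: s·k^0.21 = 0.09·k gives k* = (0.37/0.09)^(1/0.79) ≈ 5.9864.
MPK = 0.21·5.9864^(-0.79) ≈ 0.0511.
MPK < n+g+δ = 0.09, so the economy is dynamically inefficient (over-saving).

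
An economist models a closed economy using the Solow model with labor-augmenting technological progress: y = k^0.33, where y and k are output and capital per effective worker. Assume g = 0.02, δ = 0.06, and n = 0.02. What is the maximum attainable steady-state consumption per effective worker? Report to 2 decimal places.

Break-even investment rate: n + g + δ = 0.02 + 0.02 + 0.06 = 0.1.
Setting f'(k) = n+g+δ gives 0.33·k^(0.33−1) = 0.1, hence k_gold = (0.33/0.1)^(1/0.67) ≈ 5.9416.
y_gold = 5.9416^0.33 ≈ 1.8005.
c_gold = y_gold − (n+g+δ)·k_gold = 1.8005 − 0.1·5.9416 ≈ 1.2063.

c_gold ≈ 1.21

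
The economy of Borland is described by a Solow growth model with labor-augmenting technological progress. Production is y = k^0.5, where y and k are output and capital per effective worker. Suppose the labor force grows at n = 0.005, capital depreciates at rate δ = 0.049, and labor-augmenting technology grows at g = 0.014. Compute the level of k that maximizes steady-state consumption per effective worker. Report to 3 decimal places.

k_gold ≈ 54.066

n + g + δ = 0.005 + 0.014 + 0.049 = 0.068.
At the golden rule the marginal product of capital equals n+g+δ: 0.5·k^(0.5−1) = 0.068. Solving, k_gold = (0.5/0.068)^(1/0.5) ≈ 54.0657.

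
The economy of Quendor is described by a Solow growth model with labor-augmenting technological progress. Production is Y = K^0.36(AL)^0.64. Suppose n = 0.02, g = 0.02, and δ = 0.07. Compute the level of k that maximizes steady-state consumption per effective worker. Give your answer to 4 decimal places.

k_gold ≈ 6.3760

n + g + δ = 0.02 + 0.02 + 0.07 = 0.11.
Setting f'(k) = n+g+δ gives 0.36·k^(0.36−1) = 0.11, hence k_gold = (0.36/0.11)^(1/0.64) ≈ 6.3760.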